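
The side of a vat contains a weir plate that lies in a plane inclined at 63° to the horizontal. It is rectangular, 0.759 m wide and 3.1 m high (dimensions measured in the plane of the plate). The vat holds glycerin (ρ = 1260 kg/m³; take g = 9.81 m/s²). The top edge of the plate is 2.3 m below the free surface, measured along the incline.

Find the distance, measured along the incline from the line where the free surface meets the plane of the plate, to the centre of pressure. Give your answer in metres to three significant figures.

y_p = 4.06 m

γ = ρg = 1260 × 9.81 / 1000 = 12.3606 kN/m³.
Let θ = 63° be the plate's angle to the horizontal; measure y along the incline from where the plane meets the free surface. Vertical depth h = y·sinθ with sinθ = 0.891007.
The centroid lies 3.1/2 = 1.55 m below the top edge, so y_c = 2.3 + 1.55 = 3.85 m and h_c = 3.85 × 0.891007 = 3.43038 m.
A = 0.759 × 3.1 = 2.3529 m².
Resultant F = γ·h_c·A = 12.3606 × 3.43038 × 2.3529 = 99.7666 kN.
I_c = b·h³/12 = 0.759 × 3.1³/12 = 1.88428 m⁴.
Centre of pressure: y_p = y_c + I_c/(y_c·A) = 3.85 + 1.88428/(3.85 × 2.3529) = 3.85 + 0.208009 = 4.05801 m along the plane.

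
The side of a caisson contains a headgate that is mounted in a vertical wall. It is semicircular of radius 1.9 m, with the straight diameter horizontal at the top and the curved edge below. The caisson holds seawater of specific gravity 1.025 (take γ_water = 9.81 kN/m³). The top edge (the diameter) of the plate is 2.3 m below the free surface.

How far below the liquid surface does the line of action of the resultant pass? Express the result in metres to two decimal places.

h_p = 3.19 m

γ = 1.025 × 9.81 = 10.05525 kN/m³.
The centroid of a semicircle lies 4r/(3π) = 0.806385 m from the diameter, here below the top edge, so the centroid depth is h_c = 2.3 + 0.806385 = 3.10638 m.
A = πr²/2 = π × 1.9²/2 = 5.67057 m².
Resultant F = γ·h_c·A = 10.05525 × 3.10638 × 5.67057 = 177.123 kN.
I_c = (π/8 − 8/(9π))·r⁴ = 0.109757 × 1.9⁴ = 1.43036 m⁴.
Centre of pressure: y_p = y_c + I_c/(y_c·A) = 3.10638 + 1.43036/(3.10638 × 5.67057) = 3.10638 + 0.0812015 = 3.18758 m along the plane.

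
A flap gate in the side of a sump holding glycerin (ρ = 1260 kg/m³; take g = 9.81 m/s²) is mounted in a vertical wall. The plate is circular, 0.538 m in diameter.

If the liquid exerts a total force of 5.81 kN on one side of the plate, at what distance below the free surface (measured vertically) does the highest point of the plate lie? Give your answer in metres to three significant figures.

γ = ρg = 1260 × 9.81 / 1000 = 12.3606 kN/m³.
A = π(0.269)² = 0.227329 m².
From F = γ·h_c·A, the centroid depth is h_c = 5.81/(12.3606 × 0.227329) = 2.06767 m.
The centroid is at the centre, 0.269 m below the top of the plate, so the highest point sits at h_top = 2.06767 − 0.269 = 1.79867 m below the surface.

d_top ≈ 1.80 m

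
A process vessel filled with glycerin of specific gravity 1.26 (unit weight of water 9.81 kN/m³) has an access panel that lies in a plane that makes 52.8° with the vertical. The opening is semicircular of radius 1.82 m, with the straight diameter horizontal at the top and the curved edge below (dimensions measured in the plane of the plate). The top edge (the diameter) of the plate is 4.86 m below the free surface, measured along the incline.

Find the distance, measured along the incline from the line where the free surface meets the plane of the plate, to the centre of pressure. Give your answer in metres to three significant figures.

γ = 1.26 × 9.81 = 12.3606 kN/m³.
The plate makes 52.8° with the vertical, i.e. θ = 90° − 52.8° = 37.2° to the horizontal. Measuring y along the incline from the free-surface line, vertical depth h = y·sinθ with sinθ = 0.604599.
The centroid of a semicircle lies 4r/(3π) = 0.772432 m from the diameter, here below the top edge, so y_c = 4.86 + 0.772432 = 5.63243 m and h_c = 5.63243 × 0.604599 = 3.40536 m.
A = πr²/2 = π × 1.82²/2 = 5.20311 m².
Resultant F = γ·h_c·A = 12.3606 × 3.40536 × 5.20311 = 219.011 kN.
I_c = (π/8 − 8/(9π))·r⁴ = 0.109757 × 1.82⁴ = 1.20425 m⁴.
Centre of pressure: y_p = y_c + I_c/(y_c·A) = 5.63243 + 1.20425/(5.63243 × 5.20311) = 5.63243 + 0.0410921 = 5.67352 m along the plane.

y_p = 5.67 m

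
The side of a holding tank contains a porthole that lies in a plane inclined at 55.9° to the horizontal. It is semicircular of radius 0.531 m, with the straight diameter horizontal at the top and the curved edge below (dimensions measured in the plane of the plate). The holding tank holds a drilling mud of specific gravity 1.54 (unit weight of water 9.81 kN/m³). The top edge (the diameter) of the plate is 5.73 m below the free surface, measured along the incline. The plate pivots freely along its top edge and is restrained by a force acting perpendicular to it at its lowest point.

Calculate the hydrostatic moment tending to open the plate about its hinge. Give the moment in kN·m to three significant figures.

γ = 1.54 × 9.81 = 15.1074 kN/m³.
Let θ = 55.9° be the plate's angle to the horizontal; measure y along the incline from where the plane meets the free surface. Vertical depth h = y·sinθ with sinθ = 0.828060.
The centroid of a semicircle lies 4r/(3π) = 0.225363 m from the diameter, here below the top edge, so y_c = 5.73 + 0.225363 = 5.95536 m and h_c = 5.95536 × 0.828060 = 4.9314 m.
A = πr²/2 = π × 0.531²/2 = 0.442903 m².
Resultant F = γ·h_c·A = 15.1074 × 4.9314 × 0.442903 = 32.9966 kN.
I_c = (π/8 − 8/(9π))·r⁴ = 0.109757 × 0.531⁴ = 0.0087259 m⁴.
Centre of pressure: y_p = y_c + I_c/(y_c·A) = 5.95536 + 0.0087259/(5.95536 × 0.442903) = 5.95536 + 0.00330821 = 5.95867 m along the plane.
The resultant acts 0.225363 + 0.00330821 = 0.228671 m (along the plate) below the hinge at the top edge, so the moment about the hinge is M = F × 0.228671 = 32.9966 × 0.228671 = 7.54537 kN·m.

M ≈ 7.55 kN·m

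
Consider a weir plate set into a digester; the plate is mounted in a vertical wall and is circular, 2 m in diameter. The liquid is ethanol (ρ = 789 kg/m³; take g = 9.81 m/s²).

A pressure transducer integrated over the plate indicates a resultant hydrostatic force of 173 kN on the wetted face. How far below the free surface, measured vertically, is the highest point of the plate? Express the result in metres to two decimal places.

d_top ≈ 6.11 m

γ = ρg = 789 × 9.81 / 1000 = 7.74009 kN/m³.
A = π(1)² = 3.14159 m².
From F = γ·h_c·A, the centroid depth is h_c = 173/(7.74009 × 3.14159) = 7.1146 m.
The centroid is at the centre, 1 m below the top of the plate, so the highest point sits at h_top = 7.1146 − 1 = 6.1146 m below the surface.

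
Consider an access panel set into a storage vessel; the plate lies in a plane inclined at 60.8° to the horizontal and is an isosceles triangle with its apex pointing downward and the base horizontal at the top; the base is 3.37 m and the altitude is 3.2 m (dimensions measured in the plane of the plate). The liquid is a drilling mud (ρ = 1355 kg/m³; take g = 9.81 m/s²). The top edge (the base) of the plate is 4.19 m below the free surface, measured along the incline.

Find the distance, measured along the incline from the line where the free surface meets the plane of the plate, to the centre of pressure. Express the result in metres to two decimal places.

y_p = 5.36 m

γ = ρg = 1355 × 9.81 / 1000 = 13.29255 kN/m³.
Let θ = 60.8° be the plate's angle to the horizontal; measure y along the incline from where the plane meets the free surface. Vertical depth h = y·sinθ with sinθ = 0.872922.
With the apex down, the centroid sits h/3 = 3.2/3 = 1.06667 m below the base (the top edge), so y_c = 4.19 + 1.06667 = 5.25667 m and h_c = 5.25667 × 0.872922 = 4.58866 m.
A = ½ × 3.37 × 3.2 = 5.392 m².
Resultant F = γ·h_c·A = 13.29255 × 4.58866 × 5.392 = 328.885 kN.
I_c = b·h³/36 = 3.37 × 3.2³/36 = 3.06745 m⁴.
Centre of pressure: y_p = y_c + I_c/(y_c·A) = 5.25667 + 3.06745/(5.25667 × 5.392) = 5.25667 + 0.108222 = 5.36489 m along the plane.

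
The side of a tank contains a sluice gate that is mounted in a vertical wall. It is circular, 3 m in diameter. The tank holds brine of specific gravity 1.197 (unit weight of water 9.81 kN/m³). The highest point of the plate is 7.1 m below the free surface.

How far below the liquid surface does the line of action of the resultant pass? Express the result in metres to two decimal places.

h_p = 8.67 m

γ = 1.197 × 9.81 = 11.74257 kN/m³.
The centroid is at the centre, 1.5 m below the top of the plate, so the centroid depth is h_c = 7.1 + 1.5 = 8.6 m.
A = π(1.5)² = 7.06858 m².
Resultant F = γ·h_c·A = 11.74257 × 8.6 × 7.06858 = 713.828 kN.
I_c = πr⁴/4 = π × 1.5⁴/4 = 3.97608 m⁴.
Centre of pressure: y_p = y_c + I_c/(y_c·A) = 8.6 + 3.97608/(8.6 × 7.06858) = 8.6 + 0.065407 = 8.66541 m along the plane.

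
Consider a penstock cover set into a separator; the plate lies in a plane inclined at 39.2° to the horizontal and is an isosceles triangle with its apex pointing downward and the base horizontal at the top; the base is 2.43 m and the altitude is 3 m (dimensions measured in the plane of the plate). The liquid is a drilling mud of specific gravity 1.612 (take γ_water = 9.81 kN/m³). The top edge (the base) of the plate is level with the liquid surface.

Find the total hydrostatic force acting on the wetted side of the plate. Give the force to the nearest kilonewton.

γ = 1.612 × 9.81 = 15.81372 kN/m³.
Let θ = 39.2° be the plate's angle to the horizontal; measure y along the incline from where the plane meets the free surface. Vertical depth h = y·sinθ with sinθ = 0.632029.
With the apex down, the centroid sits h/3 = 3/3 = 1 m below the base (the top edge), so y_c = 1 m and h_c = 1 × 0.632029 = 0.632029 m.
A = ½ × 2.43 × 3 = 3.645 m².
Resultant F = γ·h_c·A = 15.81372 × 0.632029 × 3.645 = 36.4308 kN.

F ≈ 36 kN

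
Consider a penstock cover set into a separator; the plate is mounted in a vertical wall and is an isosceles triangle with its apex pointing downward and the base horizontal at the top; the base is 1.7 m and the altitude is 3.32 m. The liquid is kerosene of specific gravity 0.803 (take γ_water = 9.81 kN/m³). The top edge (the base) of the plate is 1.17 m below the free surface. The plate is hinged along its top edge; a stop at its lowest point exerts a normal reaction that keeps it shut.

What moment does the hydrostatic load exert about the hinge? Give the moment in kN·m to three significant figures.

γ = 0.803 × 9.81 = 7.87743 kN/m³.
With the apex down, the centroid sits h/3 = 3.32/3 = 1.10667 m below the base (the top edge), so the centroid depth is h_c = 1.17 + 1.10667 = 2.27667 m.
A = ½ × 1.7 × 3.32 = 2.822 m².
Resultant F = γ·h_c·A = 7.87743 × 2.27667 × 2.822 = 50.6106 kN.
I_c = b·h³/36 = 1.7 × 3.32³/36 = 1.72807 m⁴.
Centre of pressure: y_p = y_c + I_c/(y_c·A) = 2.27667 + 1.72807/(2.27667 × 2.822) = 2.27667 + 0.26897 = 2.54564 m along the plane.
The resultant acts 1.10667 + 0.26897 = 1.37564 m (along the plate) below the hinge at the top edge, so the moment about the hinge is M = F × 1.37564 = 50.6106 × 1.37564 = 69.622 kN·m.

M ≈ 69.6 kN·m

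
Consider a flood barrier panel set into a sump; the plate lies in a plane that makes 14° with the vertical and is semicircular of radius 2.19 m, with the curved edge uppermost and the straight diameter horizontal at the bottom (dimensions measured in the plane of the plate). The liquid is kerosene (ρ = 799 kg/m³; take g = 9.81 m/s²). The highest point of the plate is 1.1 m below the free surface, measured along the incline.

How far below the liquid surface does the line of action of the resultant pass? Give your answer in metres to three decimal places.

h_p = 2.428 m

γ = ρg = 799 × 9.81 / 1000 = 7.83819 kN/m³.
The plate makes 14° with the vertical, i.e. θ = 90° − 14° = 76° to the horizontal. Measuring y along the incline from the free-surface line, vertical depth h = y·sinθ with sinθ = 0.970296.
The centroid lies 4r/(3π) = 0.929465 m above the diameter, so r − 4r/(3π) = 2.19 − 0.929465 = 1.26053 m below the topmost point, so y_c = 1.1 + 1.26053 = 2.36053 m and h_c = 2.36053 × 0.970296 = 2.29041 m.
A = πr²/2 = π × 2.19²/2 = 7.5337 m².
Resultant F = γ·h_c·A = 7.83819 × 2.29041 × 7.5337 = 135.25 kN.
I_c = (π/8 − 8/(9π))·r⁴ = 0.109757 × 2.19⁴ = 2.52469 m⁴.
Centre of pressure: y_p = y_c + I_c/(y_c·A) = 2.36053 + 2.52469/(2.36053 × 7.5337) = 2.36053 + 0.141968 = 2.5025 m along the plane.
Vertically, h_p = y_p·sinθ = 2.5025 × 0.970296 = 2.42817 m.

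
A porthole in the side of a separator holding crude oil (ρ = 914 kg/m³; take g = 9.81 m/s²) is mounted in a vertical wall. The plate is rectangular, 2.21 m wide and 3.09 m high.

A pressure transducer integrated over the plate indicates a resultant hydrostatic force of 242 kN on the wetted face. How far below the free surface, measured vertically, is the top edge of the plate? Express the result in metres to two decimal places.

γ = ρg = 914 × 9.81 / 1000 = 8.96634 kN/m³.
A = 2.21 × 3.09 = 6.8289 m².
From F = γ·h_c·A, the centroid depth is h_c = 242/(8.96634 × 6.8289) = 3.9523 m.
The centroid lies 3.09/2 = 1.545 m below the top edge, so the top edge sits at h_top = 3.9523 − 1.545 = 2.4073 m below the surface.

d_top ≈ 2.41 m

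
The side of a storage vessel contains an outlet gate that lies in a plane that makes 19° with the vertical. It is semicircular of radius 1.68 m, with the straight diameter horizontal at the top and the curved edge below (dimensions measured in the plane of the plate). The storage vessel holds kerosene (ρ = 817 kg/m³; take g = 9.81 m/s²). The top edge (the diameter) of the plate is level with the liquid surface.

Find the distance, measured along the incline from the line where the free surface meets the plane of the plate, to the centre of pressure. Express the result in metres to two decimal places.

y_p = 0.99 m

γ = ρg = 817 × 9.81 / 1000 = 8.01477 kN/m³.
The plate makes 19° with the vertical, i.e. θ = 90° − 19° = 71° to the horizontal. Measuring y along the incline from the free-surface line, vertical depth h = y·sinθ with sinθ = 0.945519.
The centroid of a semicircle lies 4r/(3π) = 0.713014 m from the diameter, here below the top edge, so y_c = 0.713014 m and h_c = 0.713014 × 0.945519 = 0.674168 m.
A = πr²/2 = π × 1.68²/2 = 4.43342 m².
Resultant F = γ·h_c·A = 8.01477 × 0.674168 × 4.43342 = 23.9551 kN.
I_c = (π/8 − 8/(9π))·r⁴ = 0.109757 × 1.68⁴ = 0.874318 m⁴.
Centre of pressure: y_p = y_c + I_c/(y_c·A) = 0.713014 + 0.874318/(0.713014 × 4.43342) = 0.713014 + 0.276587 = 0.989601 m along the plane.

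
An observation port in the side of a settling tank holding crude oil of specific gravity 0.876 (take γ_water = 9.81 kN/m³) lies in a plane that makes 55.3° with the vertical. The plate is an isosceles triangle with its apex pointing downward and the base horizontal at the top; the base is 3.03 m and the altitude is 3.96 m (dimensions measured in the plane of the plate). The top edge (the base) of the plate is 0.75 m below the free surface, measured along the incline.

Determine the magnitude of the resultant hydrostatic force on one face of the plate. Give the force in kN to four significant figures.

γ = 0.876 × 9.81 = 8.59356 kN/m³.
The plate makes 55.3° with the vertical, i.e. θ = 90° − 55.3° = 34.7° to the horizontal. Measuring y along the incline from the free-surface line, vertical depth h = y·sinθ with sinθ = 0.569280.
With the apex down, the centroid sits h/3 = 3.96/3 = 1.32 m below the base (the top edge), so y_c = 0.75 + 1.32 = 2.07 m and h_c = 2.07 × 0.569280 = 1.17841 m.
A = ½ × 3.03 × 3.96 = 5.9994 m².
Resultant F = γ·h_c·A = 8.59356 × 1.17841 × 5.9994 = 60.7543 kN.

F ≈ 60.75 kN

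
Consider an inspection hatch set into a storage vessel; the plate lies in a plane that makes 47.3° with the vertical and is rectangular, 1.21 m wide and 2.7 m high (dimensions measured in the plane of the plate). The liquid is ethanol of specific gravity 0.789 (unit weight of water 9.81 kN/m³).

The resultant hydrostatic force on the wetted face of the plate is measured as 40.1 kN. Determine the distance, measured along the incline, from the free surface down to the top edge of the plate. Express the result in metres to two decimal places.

γ = 0.789 × 9.81 = 7.74009 kN/m³.
A = 1.21 × 2.7 = 3.267 m².
From F = γ·h_c·A, the centroid depth is h_c = 40.1/(7.74009 × 3.267) = 1.5858 m.
The plate makes 47.3° with the vertical, i.e. θ = 90° − 47.3° = 42.7° to the horizontal. Measuring y along the incline from the free-surface line, vertical depth h = y·sinθ with sinθ = 0.678160.
Along the incline, y_c = h_c/sinθ = 1.5858/0.678160 = 2.33839 m.
The centroid lies 2.7/2 = 1.35 m below the top edge, so the top edge sits at y_top = 2.33839 − 1.35 = 0.98839 m along the incline.

y_top ≈ 0.99 m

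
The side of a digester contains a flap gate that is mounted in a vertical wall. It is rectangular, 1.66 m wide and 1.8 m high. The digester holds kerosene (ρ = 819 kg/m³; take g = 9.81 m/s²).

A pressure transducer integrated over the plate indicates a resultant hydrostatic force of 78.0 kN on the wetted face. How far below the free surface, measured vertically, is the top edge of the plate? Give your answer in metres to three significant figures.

d_top ≈ 2.35 m

γ = ρg = 819 × 9.81 / 1000 = 8.03439 kN/m³.
A = 1.66 × 1.8 = 2.988 m².
From F = γ·h_c·A, the centroid depth is h_c = 78.0/(8.03439 × 2.988) = 3.24909 m.
The centroid lies 1.8/2 = 0.9 m below the top edge, so the top edge sits at h_top = 3.24909 − 0.9 = 2.34909 m below the surface.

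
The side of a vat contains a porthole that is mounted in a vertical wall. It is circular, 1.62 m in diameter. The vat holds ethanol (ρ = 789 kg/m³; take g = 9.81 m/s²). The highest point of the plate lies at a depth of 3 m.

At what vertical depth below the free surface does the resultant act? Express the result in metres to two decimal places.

h_p = 3.85 m

γ = ρg = 789 × 9.81 / 1000 = 7.74009 kN/m³.
The centroid is at the centre, 0.81 m below the top of the plate, so the centroid depth is h_c = 3 + 0.81 = 3.81 m.
A = π(0.81)² = 2.0612 m².
Resultant F = γ·h_c·A = 7.74009 × 3.81 × 2.0612 = 60.7843 kN.
I_c = πr⁴/4 = π × 0.81⁴/4 = 0.338088 m⁴.
Centre of pressure: y_p = y_c + I_c/(y_c·A) = 3.81 + 0.338088/(3.81 × 2.0612) = 3.81 + 0.0430511 = 3.85305 m along the plane.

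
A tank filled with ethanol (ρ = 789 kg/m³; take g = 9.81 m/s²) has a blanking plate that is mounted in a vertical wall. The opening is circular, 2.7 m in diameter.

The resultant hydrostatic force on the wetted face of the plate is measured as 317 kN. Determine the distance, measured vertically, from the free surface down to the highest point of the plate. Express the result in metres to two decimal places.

γ = ρg = 789 × 9.81 / 1000 = 7.74009 kN/m³.
A = π(1.35)² = 5.72555 m².
From F = γ·h_c·A, the centroid depth is h_c = 317/(7.74009 × 5.72555) = 7.15313 m.
The centroid is at the centre, 1.35 m below the top of the plate, so the highest point sits at h_top = 7.15313 − 1.35 = 5.80313 m below the surface.

d_top ≈ 5.80 m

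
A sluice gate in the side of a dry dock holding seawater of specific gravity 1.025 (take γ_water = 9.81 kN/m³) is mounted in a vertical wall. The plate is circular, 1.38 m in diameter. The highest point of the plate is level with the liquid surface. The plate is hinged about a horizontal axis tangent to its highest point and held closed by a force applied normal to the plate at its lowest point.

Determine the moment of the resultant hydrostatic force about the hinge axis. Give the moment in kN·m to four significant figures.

M ≈ 8.951 kN·m

γ = 1.025 × 9.81 = 10.05525 kN/m³.
The centroid is at the centre, 0.69 m below the top of the plate, so the centroid depth is h_c = 0.69 m.
A = π(0.69)² = 1.49571 m².
Resultant F = γ·h_c·A = 10.05525 × 0.69 × 1.49571 = 10.3774 kN.
I_c = πr⁴/4 = π × 0.69⁴/4 = 0.178027 m⁴.
Centre of pressure: y_p = y_c + I_c/(y_c·A) = 0.69 + 0.178027/(0.69 × 1.49571) = 0.69 + 0.1725 = 0.8625 m along the plane.
The resultant acts 0.69 + 0.1725 = 0.8625 m (along the plate) below the hinge at the top edge, so the moment about the hinge is M = F × 0.8625 = 10.3774 × 0.8625 = 8.95051 kN·m.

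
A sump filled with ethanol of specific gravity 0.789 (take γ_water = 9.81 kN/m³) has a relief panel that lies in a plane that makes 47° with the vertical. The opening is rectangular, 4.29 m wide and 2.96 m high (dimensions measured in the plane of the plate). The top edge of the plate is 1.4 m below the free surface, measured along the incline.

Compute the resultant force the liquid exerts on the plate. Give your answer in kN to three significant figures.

γ = 0.789 × 9.81 = 7.74009 kN/m³.
The plate makes 47° with the vertical, i.e. θ = 90° − 47° = 43° to the horizontal. Measuring y along the incline from the free-surface line, vertical depth h = y·sinθ with sinθ = 0.681998.
The centroid lies 2.96/2 = 1.48 m below the top edge, so y_c = 1.4 + 1.48 = 2.88 m and h_c = 2.88 × 0.681998 = 1.96415 m.
A = 4.29 × 2.96 = 12.6984 m².
Resultant F = γ·h_c·A = 7.74009 × 1.96415 × 12.6984 = 193.05 kN.

F ≈ 193 kN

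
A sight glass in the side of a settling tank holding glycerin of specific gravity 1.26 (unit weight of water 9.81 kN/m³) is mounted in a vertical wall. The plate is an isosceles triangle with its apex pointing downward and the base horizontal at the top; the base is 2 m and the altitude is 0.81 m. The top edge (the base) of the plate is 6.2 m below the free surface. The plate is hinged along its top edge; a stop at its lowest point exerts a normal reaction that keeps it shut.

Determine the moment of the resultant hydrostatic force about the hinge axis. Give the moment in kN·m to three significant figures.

γ = 1.26 × 9.81 = 12.3606 kN/m³.
With the apex down, the centroid sits h/3 = 0.81/3 = 0.27 m below the base (the top edge), so the centroid depth is h_c = 6.2 + 0.27 = 6.47 m.
A = ½ × 2 × 0.81 = 0.81 m².
Resultant F = γ·h_c·A = 12.3606 × 6.47 × 0.81 = 64.7782 kN.
I_c = b·h³/36 = 2 × 0.81³/36 = 0.0295245 m⁴.
Centre of pressure: y_p = y_c + I_c/(y_c·A) = 6.47 + 0.0295245/(6.47 × 0.81) = 6.47 + 0.00563369 = 6.47563 m along the plane.
The resultant acts 0.27 + 0.00563369 = 0.275634 m (along the plate) below the hinge at the top edge, so the moment about the hinge is M = F × 0.275634 = 64.7782 × 0.275634 = 17.8551 kN·m.

M ≈ 17.9 kN·m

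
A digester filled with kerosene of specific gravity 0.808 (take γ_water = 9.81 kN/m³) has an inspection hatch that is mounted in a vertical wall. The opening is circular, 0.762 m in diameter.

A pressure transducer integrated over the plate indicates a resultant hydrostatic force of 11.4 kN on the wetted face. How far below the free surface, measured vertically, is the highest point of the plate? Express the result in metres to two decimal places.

γ = 0.808 × 9.81 = 7.92648 kN/m³.
A = π(0.381)² = 0.456037 m².
From F = γ·h_c·A, the centroid depth is h_c = 11.4/(7.92648 × 0.456037) = 3.15373 m.
The centroid is at the centre, 0.381 m below the top of the plate, so the highest point sits at h_top = 3.15373 − 0.381 = 2.77273 m below the surface.

d_top ≈ 2.77 m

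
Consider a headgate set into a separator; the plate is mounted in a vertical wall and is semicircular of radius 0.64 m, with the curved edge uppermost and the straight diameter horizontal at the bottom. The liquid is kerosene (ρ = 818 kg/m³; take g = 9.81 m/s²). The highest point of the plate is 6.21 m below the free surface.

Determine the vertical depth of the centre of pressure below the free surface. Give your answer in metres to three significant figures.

γ = ρg = 818 × 9.81 / 1000 = 8.02458 kN/m³.
The centroid lies 4r/(3π) = 0.271624 m above the diameter, so r − 4r/(3π) = 0.64 − 0.271624 = 0.368376 m below the topmost point, so the centroid depth is h_c = 6.21 + 0.368376 = 6.57838 m.
A = πr²/2 = π × 0.64²/2 = 0.643398 m².
Resultant F = γ·h_c·A = 8.02458 × 6.57838 × 0.643398 = 33.9642 kN.
I_c = (π/8 − 8/(9π))·r⁴ = 0.109757 × 0.64⁴ = 0.0184142 m⁴.
Centre of pressure: y_p = y_c + I_c/(y_c·A) = 6.57838 + 0.0184142/(6.57838 × 0.643398) = 6.57838 + 0.00435065 = 6.58273 m along the plane.

h_p = 6.58 m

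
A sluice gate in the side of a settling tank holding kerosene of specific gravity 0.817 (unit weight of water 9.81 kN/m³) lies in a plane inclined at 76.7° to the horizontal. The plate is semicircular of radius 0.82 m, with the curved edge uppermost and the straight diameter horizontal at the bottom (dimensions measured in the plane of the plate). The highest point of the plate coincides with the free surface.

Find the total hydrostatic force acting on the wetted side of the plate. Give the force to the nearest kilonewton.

γ = 0.817 × 9.81 = 8.01477 kN/m³.
Let θ = 76.7° be the plate's angle to the horizontal; measure y along the incline from where the plane meets the free surface. Vertical depth h = y·sinθ with sinθ = 0.973179.
The centroid lies 4r/(3π) = 0.348019 m above the diameter, so r − 4r/(3π) = 0.82 − 0.348019 = 0.471981 m below the topmost point, so y_c = 0.471981 m and h_c = 0.471981 × 0.973179 = 0.459322 m.
A = πr²/2 = π × 0.82²/2 = 1.0562 m².
Resultant F = γ·h_c·A = 8.01477 × 0.459322 × 1.0562 = 3.88825 kN.

F ≈ 4 kN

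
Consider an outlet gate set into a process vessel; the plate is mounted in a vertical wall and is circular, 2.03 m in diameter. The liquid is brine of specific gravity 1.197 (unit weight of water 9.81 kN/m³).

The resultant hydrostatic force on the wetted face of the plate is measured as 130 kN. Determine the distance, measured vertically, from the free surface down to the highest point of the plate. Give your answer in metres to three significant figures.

d_top ≈ 2.41 m

γ = 1.197 × 9.81 = 11.74257 kN/m³.
A = π(1.015)² = 3.23655 m².
From F = γ·h_c·A, the centroid depth is h_c = 130/(11.74257 × 3.23655) = 3.42057 m.
The centroid is at the centre, 1.015 m below the top of the plate, so the highest point sits at h_top = 3.42057 − 1.015 = 2.40557 m below the surface.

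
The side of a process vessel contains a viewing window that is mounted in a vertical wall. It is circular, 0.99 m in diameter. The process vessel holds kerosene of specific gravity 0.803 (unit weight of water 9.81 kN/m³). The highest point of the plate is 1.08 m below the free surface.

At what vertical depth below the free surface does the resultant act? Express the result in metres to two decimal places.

γ = 0.803 × 9.81 = 7.87743 kN/m³.
The centroid is at the centre, 0.495 m below the top of the plate, so the centroid depth is h_c = 1.08 + 0.495 = 1.575 m.
A = π(0.495)² = 0.769769 m².
Resultant F = γ·h_c·A = 7.87743 × 1.575 × 0.769769 = 9.55049 kN.
I_c = πr⁴/4 = π × 0.495⁴/4 = 0.0471531 m⁴.
Centre of pressure: y_p = y_c + I_c/(y_c·A) = 1.575 + 0.0471531/(1.575 × 0.769769) = 1.575 + 0.0388928 = 1.61389 m along the plane.

h_p = 1.61 m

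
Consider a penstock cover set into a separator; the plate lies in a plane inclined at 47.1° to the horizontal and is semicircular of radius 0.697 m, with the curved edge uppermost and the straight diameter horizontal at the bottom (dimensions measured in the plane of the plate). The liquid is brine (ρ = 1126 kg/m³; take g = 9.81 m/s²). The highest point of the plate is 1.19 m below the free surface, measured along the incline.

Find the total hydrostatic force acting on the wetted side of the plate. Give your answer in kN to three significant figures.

γ = ρg = 1126 × 9.81 / 1000 = 11.04606 kN/m³.
Let θ = 47.1° be the plate's angle to the horizontal; measure y along the incline from where the plane meets the free surface. Vertical depth h = y·sinθ with sinθ = 0.732543.
The centroid lies 4r/(3π) = 0.295816 m above the diameter, so r − 4r/(3π) = 0.697 − 0.295816 = 0.401184 m below the topmost point, so y_c = 1.19 + 0.401184 = 1.59118 m and h_c = 1.59118 × 0.732543 = 1.16561 m.
A = πr²/2 = π × 0.697²/2 = 0.763107 m².
Resultant F = γ·h_c·A = 11.04606 × 1.16561 × 0.763107 = 9.82531 kN.

F ≈ 9.83 kN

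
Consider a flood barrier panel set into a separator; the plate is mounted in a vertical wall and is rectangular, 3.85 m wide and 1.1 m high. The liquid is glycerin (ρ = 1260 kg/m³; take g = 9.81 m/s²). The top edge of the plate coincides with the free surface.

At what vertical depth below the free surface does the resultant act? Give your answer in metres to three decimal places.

γ = ρg = 1260 × 9.81 / 1000 = 12.3606 kN/m³.
The centroid lies 1.1/2 = 0.55 m below the top edge, so the centroid depth is h_c = 0.55 m.
A = 3.85 × 1.1 = 4.235 m².
Resultant F = γ·h_c·A = 12.3606 × 0.55 × 4.235 = 28.7909 kN.
I_c = b·h³/12 = 3.85 × 1.1³/12 = 0.427029 m⁴.
Centre of pressure: y_p = y_c + I_c/(y_c·A) = 0.55 + 0.427029/(0.55 × 4.235) = 0.55 + 0.183333 = 0.733333 m along the plane.

h_p = 0.733 m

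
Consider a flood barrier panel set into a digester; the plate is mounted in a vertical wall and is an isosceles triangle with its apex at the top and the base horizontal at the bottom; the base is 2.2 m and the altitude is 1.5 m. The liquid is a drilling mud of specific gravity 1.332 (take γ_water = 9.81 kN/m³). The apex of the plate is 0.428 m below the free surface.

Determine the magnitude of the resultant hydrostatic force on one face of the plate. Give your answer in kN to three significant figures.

F ≈ 30.8 kN

γ = 1.332 × 9.81 = 13.06692 kN/m³.
With the apex up, the centroid sits 2h/3 = 2 × 1.5/3 = 1 m below the apex, so the centroid depth is h_c = 0.428 + 1 = 1.428 m.
A = ½ × 2.2 × 1.5 = 1.65 m².
Resultant F = γ·h_c·A = 13.06692 × 1.428 × 1.65 = 30.7883 kN.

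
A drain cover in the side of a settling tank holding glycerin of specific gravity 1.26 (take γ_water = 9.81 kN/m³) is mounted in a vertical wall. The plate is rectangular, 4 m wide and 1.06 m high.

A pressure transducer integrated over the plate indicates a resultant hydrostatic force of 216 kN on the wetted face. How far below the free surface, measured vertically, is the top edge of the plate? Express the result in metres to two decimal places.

γ = 1.26 × 9.81 = 12.3606 kN/m³.
A = 4 × 1.06 = 4.24 m².
From F = γ·h_c·A, the centroid depth is h_c = 216/(12.3606 × 4.24) = 4.12143 m.
The centroid lies 1.06/2 = 0.53 m below the top edge, so the top edge sits at h_top = 4.12143 − 0.53 = 3.59143 m below the surface.

d_top ≈ 3.59 m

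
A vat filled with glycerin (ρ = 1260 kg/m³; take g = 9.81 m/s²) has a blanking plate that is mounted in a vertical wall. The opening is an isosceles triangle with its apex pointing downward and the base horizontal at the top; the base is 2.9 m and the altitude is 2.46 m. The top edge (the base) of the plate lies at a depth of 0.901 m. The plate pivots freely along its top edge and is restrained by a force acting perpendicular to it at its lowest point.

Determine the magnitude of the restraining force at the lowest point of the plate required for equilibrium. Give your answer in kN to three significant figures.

P ≈ 31.3 kN

γ = ρg = 1260 × 9.81 / 1000 = 12.3606 kN/m³.
With the apex down, the centroid sits h/3 = 2.46/3 = 0.82 m below the base (the top edge), so the centroid depth is h_c = 0.901 + 0.82 = 1.721 m.
A = ½ × 2.9 × 2.46 = 3.567 m².
Resultant F = γ·h_c·A = 12.3606 × 1.721 × 3.567 = 75.8793 kN.
I_c = b·h³/36 = 2.9 × 2.46³/36 = 1.19923 m⁴.
Centre of pressure: y_p = y_c + I_c/(y_c·A) = 1.721 + 1.19923/(1.721 × 3.567) = 1.721 + 0.195352 = 1.91635 m along the plane.
The resultant acts 0.82 + 0.195352 = 1.01535 m (along the plate) below the hinge at the top edge, so the moment about the hinge is M = F × 1.01535 = 75.8793 × 1.01535 = 77.044 kN·m.
A normal force at the bottom, 2.46 m from the hinge, must supply this moment: P = 77.044/2.46 = 31.3187 kN.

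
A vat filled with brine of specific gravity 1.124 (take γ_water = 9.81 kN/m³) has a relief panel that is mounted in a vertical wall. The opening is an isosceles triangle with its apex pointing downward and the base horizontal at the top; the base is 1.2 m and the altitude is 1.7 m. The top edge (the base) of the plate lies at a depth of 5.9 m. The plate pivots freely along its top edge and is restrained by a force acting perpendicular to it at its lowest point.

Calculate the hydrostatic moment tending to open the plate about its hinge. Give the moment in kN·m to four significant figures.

γ = 1.124 × 9.81 = 11.02644 kN/m³.
With the apex down, the centroid sits h/3 = 1.7/3 = 0.566667 m below the base (the top edge), so the centroid depth is h_c = 5.9 + 0.566667 = 6.46667 m.
A = ½ × 1.2 × 1.7 = 1.02 m².
Resultant F = γ·h_c·A = 11.02644 × 6.46667 × 1.02 = 72.7304 kN.
I_c = b·h³/36 = 1.2 × 1.7³/36 = 0.163767 m⁴.
Centre of pressure: y_p = y_c + I_c/(y_c·A) = 6.46667 + 0.163767/(6.46667 × 1.02) = 6.46667 + 0.0248282 = 6.4915 m along the plane.
The resultant acts 0.566667 + 0.0248282 = 0.591495 m (along the plate) below the hinge at the top edge, so the moment about the hinge is M = F × 0.591495 = 72.7304 × 0.591495 = 43.0197 kN·m.

M ≈ 43.02 kN·m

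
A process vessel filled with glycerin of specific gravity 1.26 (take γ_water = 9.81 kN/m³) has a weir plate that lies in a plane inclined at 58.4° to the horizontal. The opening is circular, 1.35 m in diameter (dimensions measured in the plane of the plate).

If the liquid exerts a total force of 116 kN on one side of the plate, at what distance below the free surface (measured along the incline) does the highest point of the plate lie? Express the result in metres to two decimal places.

γ = 1.26 × 9.81 = 12.3606 kN/m³.
A = π(0.675)² = 1.43139 m².
From F = γ·h_c·A, the centroid depth is h_c = 116/(12.3606 × 1.43139) = 6.55632 m.
Let θ = 58.4° be the plate's angle to the horizontal; measure y along the incline from where the plane meets the free surface. Vertical depth h = y·sinθ with sinθ = 0.851727.
Along the incline, y_c = h_c/sinθ = 6.55632/0.851727 = 7.69768 m.
The centroid is at the centre, 0.675 m below the top of the plate, so the highest point sits at y_top = 7.69768 − 0.675 = 7.02268 m along the incline.

y_top ≈ 7.02 m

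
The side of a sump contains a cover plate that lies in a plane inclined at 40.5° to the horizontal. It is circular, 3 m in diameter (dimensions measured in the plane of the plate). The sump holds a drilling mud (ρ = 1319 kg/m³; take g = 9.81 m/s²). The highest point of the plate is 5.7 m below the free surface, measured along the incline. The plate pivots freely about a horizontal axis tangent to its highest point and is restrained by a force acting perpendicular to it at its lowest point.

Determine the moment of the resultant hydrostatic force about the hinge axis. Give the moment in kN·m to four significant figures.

M ≈ 674.9 kN·m

γ = ρg = 1319 × 9.81 / 1000 = 12.93939 kN/m³.
Let θ = 40.5° be the plate's angle to the horizontal; measure y along the incline from where the plane meets the free surface. Vertical depth h = y·sinθ with sinθ = 0.649448.
The centroid is at the centre, 1.5 m below the top of the plate, so y_c = 5.7 + 1.5 = 7.2 m and h_c = 7.2 × 0.649448 = 4.67603 m.
A = π(1.5)² = 7.06858 m².
Resultant F = γ·h_c·A = 12.93939 × 4.67603 × 7.06858 = 427.684 kN.
I_c = πr⁴/4 = π × 1.5⁴/4 = 3.97608 m⁴.
Centre of pressure: y_p = y_c + I_c/(y_c·A) = 7.2 + 3.97608/(7.2 × 7.06858) = 7.2 + 0.0781251 = 7.27813 m along the plane.
The resultant acts 1.5 + 0.0781251 = 1.57813 m (along the plate) below the hinge at the top edge, so the moment about the hinge is M = F × 1.57813 = 427.684 × 1.57813 = 674.941 kN·m.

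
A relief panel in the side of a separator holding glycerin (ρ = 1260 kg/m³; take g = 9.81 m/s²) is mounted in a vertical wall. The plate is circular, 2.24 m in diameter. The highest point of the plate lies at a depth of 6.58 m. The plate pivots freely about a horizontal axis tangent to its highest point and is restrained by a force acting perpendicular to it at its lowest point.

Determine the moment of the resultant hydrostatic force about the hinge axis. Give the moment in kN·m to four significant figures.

M ≈ 435.4 kN·m

γ = ρg = 1260 × 9.81 / 1000 = 12.3606 kN/m³.
The centroid is at the centre, 1.12 m below the top of the plate, so the centroid depth is h_c = 6.58 + 1.12 = 7.7 m.
A = π(1.12)² = 3.94081 m².
Resultant F = γ·h_c·A = 12.3606 × 7.7 × 3.94081 = 375.073 kN.
I_c = πr⁴/4 = π × 1.12⁴/4 = 1.23584 m⁴.
Centre of pressure: y_p = y_c + I_c/(y_c·A) = 7.7 + 1.23584/(7.7 × 3.94081) = 7.7 + 0.0407273 = 7.74073 m along the plane.
The resultant acts 1.12 + 0.0407273 = 1.16073 m (along the plate) below the hinge at the top edge, so the moment about the hinge is M = F × 1.16073 = 375.073 × 1.16073 = 435.358 kN·m.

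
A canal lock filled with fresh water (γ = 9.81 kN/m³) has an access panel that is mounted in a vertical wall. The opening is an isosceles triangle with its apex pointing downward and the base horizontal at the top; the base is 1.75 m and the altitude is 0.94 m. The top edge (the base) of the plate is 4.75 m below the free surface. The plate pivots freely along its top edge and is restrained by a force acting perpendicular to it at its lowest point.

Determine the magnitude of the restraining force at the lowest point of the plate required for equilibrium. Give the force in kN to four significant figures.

P ≈ 14.04 kN

γ = 9.81 kN/m³.
With the apex down, the centroid sits h/3 = 0.94/3 = 0.313333 m below the base (the top edge), so the centroid depth is h_c = 4.75 + 0.313333 = 5.06333 m.
A = ½ × 1.75 × 0.94 = 0.8225 m².
Resultant F = γ·h_c·A = 9.81 × 5.06333 × 0.8225 = 40.8546 kN.
I_c = b·h³/36 = 1.75 × 0.94³/36 = 0.0403756 m⁴.
Centre of pressure: y_p = y_c + I_c/(y_c·A) = 5.06333 + 0.0403756/(5.06333 × 0.8225) = 5.06333 + 0.00969498 = 5.07302 m along the plane.
The resultant acts 0.313333 + 0.00969498 = 0.323028 m (along the plate) below the hinge at the top edge, so the moment about the hinge is M = F × 0.323028 = 40.8546 × 0.323028 = 13.1972 kN·m.
A normal force at the bottom, 0.94 m from the hinge, must supply this moment: P = 13.1972/0.94 = 14.0396 kN.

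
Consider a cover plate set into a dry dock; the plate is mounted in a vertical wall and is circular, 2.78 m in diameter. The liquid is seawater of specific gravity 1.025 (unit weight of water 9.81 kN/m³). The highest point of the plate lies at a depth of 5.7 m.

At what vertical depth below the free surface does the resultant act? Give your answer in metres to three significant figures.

γ = 1.025 × 9.81 = 10.05525 kN/m³.
The centroid is at the centre, 1.39 m below the top of the plate, so the centroid depth is h_c = 5.7 + 1.39 = 7.09 m.
A = π(1.39)² = 6.06987 m².
Resultant F = γ·h_c·A = 10.05525 × 7.09 × 6.06987 = 432.731 kN.
I_c = πr⁴/4 = π × 1.39⁴/4 = 2.9319 m⁴.
Centre of pressure: y_p = y_c + I_c/(y_c·A) = 7.09 + 2.9319/(7.09 × 6.06987) = 7.09 + 0.0681277 = 7.15813 m along the plane.

h_p = 7.16 m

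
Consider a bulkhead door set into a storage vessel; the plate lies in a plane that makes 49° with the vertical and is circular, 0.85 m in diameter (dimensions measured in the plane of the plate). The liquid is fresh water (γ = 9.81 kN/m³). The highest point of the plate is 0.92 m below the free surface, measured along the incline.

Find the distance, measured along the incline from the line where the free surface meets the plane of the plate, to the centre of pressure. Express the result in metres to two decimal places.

γ = 9.81 kN/m³.
The plate makes 49° with the vertical, i.e. θ = 90° − 49° = 41° to the horizontal. Measuring y along the incline from the free-surface line, vertical depth h = y·sinθ with sinθ = 0.656059.
The centroid is at the centre, 0.425 m below the top of the plate, so y_c = 0.92 + 0.425 = 1.345 m and h_c = 1.345 × 0.656059 = 0.882399 m.
A = π(0.425)² = 0.56745 m².
Resultant F = γ·h_c·A = 9.81 × 0.882399 × 0.56745 = 4.91204 kN.
I_c = πr⁴/4 = π × 0.425⁴/4 = 0.0256239 m⁴.
Centre of pressure: y_p = y_c + I_c/(y_c·A) = 1.345 + 0.0256239/(1.345 × 0.56745) = 1.345 + 0.0335734 = 1.37857 m along the plane.

y_p = 1.38 m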